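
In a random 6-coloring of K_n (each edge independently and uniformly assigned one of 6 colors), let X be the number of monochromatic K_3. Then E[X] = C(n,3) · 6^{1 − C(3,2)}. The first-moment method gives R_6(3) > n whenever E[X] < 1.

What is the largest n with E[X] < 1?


We need C(n, 3) · 6^{1 − 3} < 1, i.e. C(n, 3) < 6^{3 − 1} = 36.
Check values of n near the boundary:
  n = 3: C(3, 3) = 1; 1 < 36? YES
  n = 4: C(4, 3) = 4; 4 < 36? YES
  n = 5: C(5, 3) = 10; 10 < 36? YES
  n = 6: C(6, 3) = 20; 20 < 36? YES
  n = 7: C(7, 3) = 35; 35 < 36? YES
  n = 8: C(8, 3) = 56; 56 < 36? NO
The largest n with C(n, 3) < 36 is n = 7 (where E[X] = 35/36 ≈ 0.972222). Hence R_6(3) > 7, i.e. R_6(3) ≥ 8.

Largest n = 7; hence R_6(3) > 7.


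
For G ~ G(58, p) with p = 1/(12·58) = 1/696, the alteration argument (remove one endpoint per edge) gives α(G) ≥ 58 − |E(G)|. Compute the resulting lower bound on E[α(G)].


E[|E(G)|] = C(58, 2)·p = 1653 · (1/696) = 19/8.
E[α(G)] ≥ n − E[|E(G)|] = 58 − 19/8 = 445/8.
Numerically: ≈ 55.625000.
(This is only a lower bound; the true E[α(G)] may be larger.)

E[α(G)] ≥ 445/8 ≈ 55.625000.


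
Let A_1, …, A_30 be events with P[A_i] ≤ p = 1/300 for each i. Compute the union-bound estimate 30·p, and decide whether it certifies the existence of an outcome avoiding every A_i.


Union bound: P[∪_{i=1}^{30} A_i] ≤ Σ_i P[A_i] ≤ 30·p = 30·(1/300) = 1/10.
Numerically: 1/10 ≈ 0.100000.
Is 1/10 < 1? YES.
Since P[∪ A_i] ≤ 1/10 < 1, the complement has P[∩ A_i^c] ≥ 1 − 1/10 = 9/10 > 0, so some outcome avoids every A_i.

30·p = 1/10 ≈ 0.100000; existence CERTIFIED by the union bound.


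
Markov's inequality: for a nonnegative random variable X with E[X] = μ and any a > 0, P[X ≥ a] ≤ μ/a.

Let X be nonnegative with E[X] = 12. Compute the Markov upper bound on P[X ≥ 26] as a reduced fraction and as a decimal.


μ = E[X] = 12, a = 26.
Markov: P[X ≥ 26] ≤ μ/a = (12)/26 = 6/13.
Numerically: ≈ 0.4615.
(Since a = 26 > μ = 12.0000, the bound 6/13 is < 1 and informative.)

P[X ≥ 26] ≤ 6/13 ≈ 0.4615.


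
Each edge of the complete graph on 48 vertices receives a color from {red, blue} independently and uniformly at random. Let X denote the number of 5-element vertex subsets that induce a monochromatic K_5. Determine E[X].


Let X = Σ_S X_S over the C(48, 5) = 1712304 subsets S of size 5, where X_S = 1 if the K_5 on S is monochromatic.
For a fixed S, the K_5 on S has C(5, 2) = 10 edges. P[all 10 edges red] = (1/2)^10, and likewise for blue, so P[monochromatic] = 2·(1/2)^10 = 2^{1 − 10} = 1/512.
Summing: E[X] = C(48, 5) · 2^{1 − 10} = 1712304 · 1/512 = 107019/32.
Numerically: E[X] ≈ 3344.34375.

E[X] = C(48,5)·2^(1−C(5,2)) = 107019/32 ≈ 3344.34375.


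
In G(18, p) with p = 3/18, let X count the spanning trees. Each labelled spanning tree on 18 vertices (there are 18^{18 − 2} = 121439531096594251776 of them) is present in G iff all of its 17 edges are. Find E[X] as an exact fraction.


K_18 has 18^{18 − 2} = 121439531096594251776 labelled spanning trees.
For each such spanning tree H, let X_H = 1 if all 17 edges of H are present in G. Then P[X_H = 1] = p^{17} = (1/6)^{17} = 1/16926659444736.
By linearity: E[X] = Σ_H E[X_H] = 121439531096594251776 · p^{17} = 121439531096594251776 · 1/16926659444736 = 14348907/2.
Numerically: E[X] ≈ 7.1745e+06.

E[X] = 121439531096594251776 · (1/6)^{17} = 14348907/2 ≈ 7.1745e+06.


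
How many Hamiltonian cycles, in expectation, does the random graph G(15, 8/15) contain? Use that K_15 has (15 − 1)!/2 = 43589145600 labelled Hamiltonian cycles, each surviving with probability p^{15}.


K_15 has (15 − 1)!/2 = 43589145600 labelled Hamiltonian cycles.
For each such Hamiltonian cycle H, let X_H = 1 if all 15 edges of H are present in G. Then P[X_H = 1] = p^{15} = (8/15)^{15} = 35184372088832/437893890380859375.
Summing the indicators: E[X] = Σ_H E[X_H] = 43589145600 · p^{15} = 43589145600 · 35184372088832/437893890380859375 = 252453780711880523776/72081298828125.
Numerically: E[X] ≈ 3.5023e+06.

E[X] = 43589145600 · (8/15)^{15} = 252453780711880523776/72081298828125 ≈ 3.5023e+06.


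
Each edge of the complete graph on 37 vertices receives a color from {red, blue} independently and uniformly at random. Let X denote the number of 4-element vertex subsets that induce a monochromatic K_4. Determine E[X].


Let X = Σ_S X_S over the C(37, 4) = 66045 subsets S of size 4, where X_S = 1 if the K_4 on S is monochromatic.
For a fixed S, the K_4 on S has C(4, 2) = 6 edges. P[all 6 edges red] = (1/2)^6, and likewise for blue, so P[monochromatic] = 2·(1/2)^6 = 2^{1 − 6} = 1/32.
By linearity of expectation: E[X] = C(37, 4) · 2^{1 − 6} = 66045 · 1/32 = 66045/32.
Numerically: E[X] ≈ 2063.9062.

E[X] = C(37,4)·2^(1−C(4,2)) = 66045/32 ≈ 2063.9062.


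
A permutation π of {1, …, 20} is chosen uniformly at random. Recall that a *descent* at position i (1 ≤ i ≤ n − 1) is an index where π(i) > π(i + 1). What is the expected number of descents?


Write X = Σ X_I over i = 1, …, 19, with X_I the indicator of one descent.
There are 19 indicators.
For each fixed i, the pair (π(i), π(i+1)) is a uniformly random ordered pair of distinct values from {1, …, 20}; by symmetry P[π(i) > π(i+1)] = 1/2.
By linearity: E[X] = 19 · (1/2) = (20 − 1) · (1/2) = 19/2 ≈ 9.500.

E[X] = 19/2 = 9.500.


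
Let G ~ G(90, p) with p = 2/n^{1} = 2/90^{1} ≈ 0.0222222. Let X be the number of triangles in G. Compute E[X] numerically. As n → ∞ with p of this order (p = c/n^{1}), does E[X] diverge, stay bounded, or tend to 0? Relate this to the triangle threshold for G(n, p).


Number of potential triangles: C(90, 3) = 117480.
Each occurs with probability p³ ≈ (0.0222222)³ ≈ 1.09739369e-05.
By linearity: E[X] = C(90, 3)·p³ ≈ 117480 · 1.09739369e-05 ≈ 1.289218.
Here α = 1, so p = 2/n is exactly at the triangle threshold p ~ 1/n. Asymptotically E[X] → c³/6 = 2³/6 = 4/3 ≈ 1.333333, a bounded constant. In this regime the triangle count is asymptotically Poisson(c³/6).

E[X] ≈ 1.289218; in regime p = Θ(1/n^{1}) E[X] stays bounded (at the triangle threshold p ~ 1/n).


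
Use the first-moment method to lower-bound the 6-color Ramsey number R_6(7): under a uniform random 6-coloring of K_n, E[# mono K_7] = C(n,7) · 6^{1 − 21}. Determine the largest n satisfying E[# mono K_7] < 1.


We need C(n, 7) · 6^{1 − 21} < 1, i.e. C(n, 7) < 6^{21 − 1} = 3656158440062976.
Check values of n near the boundary:
  n = 567: C(567, 7) = 3601671315933933; 3601671315933933 < 3656158440062976? YES
  n = 568: C(568, 7) = 3646611956239704; 3646611956239704 < 3656158440062976? YES
  n = 569: C(569, 7) = 3692032389858348; 3692032389858348 < 3656158440062976? NO
The largest n with C(n, 7) < 3656158440062976 is n = 568 (where E[X] = 16882462760369/16926659444736 ≈ 0.9973889). Hence R_6(7) > 568, i.e. R_6(7) ≥ 569.

Largest n = 568; hence R_6(7) > 568.


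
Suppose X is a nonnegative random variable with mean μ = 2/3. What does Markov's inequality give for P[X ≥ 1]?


μ = E[X] = 2/3, a = 1.
Markov: P[X ≥ 1] ≤ μ/a = (2/3)/1 = 2/3.
Numerically: ≈ 0.667.
(Since a = 1 > μ = 0.667, the bound 2/3 is < 1 and informative.)

P[X ≥ 1] ≤ 2/3 ≈ 0.667.


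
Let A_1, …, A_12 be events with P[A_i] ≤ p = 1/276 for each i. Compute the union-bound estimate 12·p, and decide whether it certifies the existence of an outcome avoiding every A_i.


Union bound: P[∪_{i=1}^{12} A_i] ≤ Σ_i P[A_i] ≤ 12·p = 12·(1/276) = 1/23.
Numerically: 1/23 ≈ 0.0434783.
Is 1/23 < 1? YES.
Since P[∪ A_i] ≤ 1/23 < 1, the complement has P[∩ A_i^c] ≥ 1 − 1/23 = 22/23 > 0, so some outcome avoids every A_i.

12·p = 1/23 ≈ 0.0434783; existence CERTIFIED by the union bound.


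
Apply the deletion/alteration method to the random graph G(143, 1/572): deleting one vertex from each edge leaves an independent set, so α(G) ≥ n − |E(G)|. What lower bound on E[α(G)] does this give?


E[|E(G)|] = C(143, 2)·p = 10153 · (1/572) = 71/4.
E[α(G)] ≥ n − E[|E(G)|] = 143 − 71/4 = 501/4.
Numerically: ≈ 125.25000.
(This is only a lower bound; the true E[α(G)] may be larger.)

E[α(G)] ≥ 501/4 ≈ 125.25000.


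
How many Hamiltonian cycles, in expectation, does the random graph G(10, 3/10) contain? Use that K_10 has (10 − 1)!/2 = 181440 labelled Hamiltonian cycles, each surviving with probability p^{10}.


K_10 has (10 − 1)!/2 = 181440 labelled Hamiltonian cycles.
For each such Hamiltonian cycle H, let X_H = 1 if all 10 edges of H are present in G. Then P[X_H = 1] = p^{10} = (3/10)^{10} = 59049/10000000000.
Summing the indicators: E[X] = Σ_H E[X_H] = 181440 · p^{10} = 181440 · 59049/10000000000 = 33480783/31250000.
Numerically: E[X] ≈ 1.07139.

E[X] = 181440 · (3/10)^{10} = 33480783/31250000 ≈ 1.07139.


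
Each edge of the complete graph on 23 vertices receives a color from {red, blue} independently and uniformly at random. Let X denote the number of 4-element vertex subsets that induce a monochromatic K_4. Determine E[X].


Let X = Σ_S X_S over the C(23, 4) = 8855 subsets S of size 4, where X_S = 1 if the K_4 on S is monochromatic.
For a fixed S, the K_4 on S has C(4, 2) = 6 edges. P[all 6 edges red] = (1/2)^6, and likewise for blue, so P[monochromatic] = 2·(1/2)^6 = 2^{1 − 6} = 1/32.
Summing: E[X] = C(23, 4) · 2^{1 − 6} = 8855 · 1/32 = 8855/32.
Numerically: E[X] ≈ 276.718750.

E[X] = C(23,4)·2^(1−C(4,2)) = 8855/32 ≈ 276.718750.


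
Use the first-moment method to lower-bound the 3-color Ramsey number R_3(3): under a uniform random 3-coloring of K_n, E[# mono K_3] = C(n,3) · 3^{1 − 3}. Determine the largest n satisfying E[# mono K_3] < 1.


We need C(n, 3) · 3^{1 − 3} < 1, i.e. C(n, 3) < 3^{3 − 1} = 9.
Check values of n near the boundary:
  n = 3: C(3, 3) = 1; 1 < 9? YES
  n = 4: C(4, 3) = 4; 4 < 9? YES
  n = 5: C(5, 3) = 10; 10 < 9? NO
The largest n with C(n, 3) < 9 is n = 4 (where E[X] = 4/9 ≈ 0.44444). Hence R_3(3) > 4, i.e. R_3(3) ≥ 5.

Largest n = 4; hence R_3(3) > 4.


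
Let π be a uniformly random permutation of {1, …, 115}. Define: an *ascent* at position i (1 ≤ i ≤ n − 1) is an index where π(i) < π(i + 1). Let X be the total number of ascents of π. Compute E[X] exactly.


Write X = Σ X_I over i = 1, …, 114, with X_I the indicator of one ascent.
There are 114 indicators.
For each fixed i, the pair (π(i), π(i+1)) is a uniformly random ordered pair of distinct values from {1, …, 115}; by symmetry P[π(i) < π(i+1)] = 1/2.
By linearity: E[X] = 114 · (1/2) = (115 − 1) · (1/2) = 57 ≈ 57.00000.

E[X] = 57 = 57.00000.


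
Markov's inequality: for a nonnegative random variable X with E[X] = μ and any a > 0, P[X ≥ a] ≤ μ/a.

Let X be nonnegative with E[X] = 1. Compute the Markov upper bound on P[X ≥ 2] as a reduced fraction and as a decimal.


μ = E[X] = 1, a = 2.
Markov: P[X ≥ 2] ≤ μ/a = (1)/2 = 1/2.
Numerically: ≈ 0.5000.
(Since a = 2 > μ = 1.0000, the bound 1/2 is < 1 and informative.)

P[X ≥ 2] ≤ 1/2 ≈ 0.5000.


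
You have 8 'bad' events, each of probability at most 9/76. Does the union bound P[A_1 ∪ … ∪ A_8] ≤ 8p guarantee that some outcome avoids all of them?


Union bound: P[∪_{i=1}^{8} A_i] ≤ Σ_i P[A_i] ≤ 8·p = 8·(9/76) = 18/19.
Numerically: 18/19 ≈ 0.947.
Is 18/19 < 1? YES.
Since P[∪ A_i] ≤ 18/19 < 1, the complement has P[∩ A_i^c] ≥ 1 − 18/19 = 1/19 > 0, so some outcome avoids every A_i.

8·p = 18/19 ≈ 0.947; existence CERTIFIED by the union bound.


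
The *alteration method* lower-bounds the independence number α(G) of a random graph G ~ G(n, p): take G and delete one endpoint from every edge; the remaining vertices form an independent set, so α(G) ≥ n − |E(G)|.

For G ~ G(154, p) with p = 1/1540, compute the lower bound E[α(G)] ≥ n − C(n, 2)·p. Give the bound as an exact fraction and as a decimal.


E[|E(G)|] = C(154, 2)·p = 11781 · (1/1540) = 153/20.
E[α(G)] ≥ n − E[|E(G)|] = 154 − 153/20 = 2927/20.
Numerically: ≈ 146.350000.
(This is only a lower bound; the true E[α(G)] may be larger.)

E[α(G)] ≥ 2927/20 ≈ 146.350000.


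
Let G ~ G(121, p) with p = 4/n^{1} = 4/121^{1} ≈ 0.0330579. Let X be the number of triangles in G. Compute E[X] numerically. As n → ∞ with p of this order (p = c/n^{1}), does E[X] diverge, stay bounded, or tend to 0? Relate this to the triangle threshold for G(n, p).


Number of potential triangles: C(121, 3) = 287980.
Each occurs with probability p³ ≈ (0.0330579)³ ≈ 3.61263315e-05.
By linearity: E[X] = C(121, 3)·p³ ≈ 287980 · 3.61263315e-05 ≈ 10.403661.
Here α = 1, so p = 4/n is exactly at the triangle threshold p ~ 1/n. Asymptotically E[X] → c³/6 = 4³/6 = 32/3 ≈ 10.666667, a bounded constant. In this regime the triangle count is asymptotically Poisson(c³/6).

E[X] ≈ 10.403661; in regime p = Θ(1/n^{1}) E[X] stays bounded (at the triangle threshold p ~ 1/n).


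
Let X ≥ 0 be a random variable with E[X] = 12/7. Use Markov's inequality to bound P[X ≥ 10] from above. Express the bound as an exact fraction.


μ = E[X] = 12/7, a = 10.
Markov: P[X ≥ 10] ≤ μ/a = (12/7)/10 = 6/35.
Numerically: ≈ 0.17143.
(Since a = 10 > μ = 1.71429, the bound 6/35 is < 1 and informative.)

P[X ≥ 10] ≤ 6/35 ≈ 0.17143.


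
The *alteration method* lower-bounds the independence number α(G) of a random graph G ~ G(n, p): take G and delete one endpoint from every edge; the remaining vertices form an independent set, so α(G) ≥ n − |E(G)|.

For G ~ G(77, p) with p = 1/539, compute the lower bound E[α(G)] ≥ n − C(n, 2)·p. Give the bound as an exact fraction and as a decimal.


E[|E(G)|] = C(77, 2)·p = 2926 · (1/539) = 38/7.
E[α(G)] ≥ n − E[|E(G)|] = 77 − 38/7 = 501/7.
Numerically: ≈ 71.57143.
(This is only a lower bound; the true E[α(G)] may be larger.)

E[α(G)] ≥ 501/7 ≈ 71.57143.


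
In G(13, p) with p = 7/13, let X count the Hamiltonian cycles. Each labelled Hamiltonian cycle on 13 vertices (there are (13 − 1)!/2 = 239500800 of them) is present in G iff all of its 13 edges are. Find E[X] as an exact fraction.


K_13 has (13 − 1)!/2 = 239500800 labelled Hamiltonian cycles.
For each such Hamiltonian cycle H, let X_H = 1 if all 13 edges of H are present in G. Then P[X_H = 1] = p^{13} = (7/13)^{13} = 96889010407/302875106592253.
By linearity: E[X] = Σ_H E[X_H] = 239500800 · p^{13} = 239500800 · 96889010407/302875106592253 = 23204995503684825600/302875106592253.
Numerically: E[X] ≈ 7.662e+04.

E[X] = 239500800 · (7/13)^{13} = 23204995503684825600/302875106592253 ≈ 7.662e+04.


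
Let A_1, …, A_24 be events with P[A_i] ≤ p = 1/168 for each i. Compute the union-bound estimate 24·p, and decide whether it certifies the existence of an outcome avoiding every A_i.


Union bound: P[∪_{i=1}^{24} A_i] ≤ Σ_i P[A_i] ≤ 24·p = 24·(1/168) = 1/7.
Numerically: 1/7 ≈ 0.143.
Is 1/7 < 1? YES.
Since P[∪ A_i] ≤ 1/7 < 1, the complement has P[∩ A_i^c] ≥ 1 − 1/7 = 6/7 > 0, so some outcome avoids every A_i.

24·p = 1/7 ≈ 0.143; existence CERTIFIED by the union bound.


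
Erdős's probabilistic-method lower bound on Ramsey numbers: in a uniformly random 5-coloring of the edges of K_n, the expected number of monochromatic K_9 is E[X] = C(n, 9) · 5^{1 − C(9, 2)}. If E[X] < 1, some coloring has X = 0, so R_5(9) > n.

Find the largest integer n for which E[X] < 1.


We need C(n, 9) · 5^{1 − 36} < 1, i.e. C(n, 9) < 5^{36 − 1} = 2910383045673370361328125.
Check values of n near the boundary:
  n = 2167: C(2167, 9) = 2855899084841489792706810; 2855899084841489792706810 < 2910383045673370361328125? YES
  n = 2168: C(2168, 9) = 2867804175977929537095120; 2867804175977929537095120 < 2910383045673370361328125? YES
  n = 2169: C(2169, 9) = 2879753360044504243499683; 2879753360044504243499683 < 2910383045673370361328125? YES
  n = 2170: C(2170, 9) = 2891746779868845075610510; 2891746779868845075610510 < 2910383045673370361328125? YES
  n = 2171: C(2171, 9) = 2903784578674959601827205; 2903784578674959601827205 < 2910383045673370361328125? YES
  n = 2172: C(2172, 9) = 2915866900084148060642020; 2915866900084148060642020 < 2910383045673370361328125? NO
  n = 2173: C(2173, 9) = 2927993888115921319674265; 2927993888115921319674265 < 2910383045673370361328125? NO
The largest n with C(n, 9) < 2910383045673370361328125 is n = 2171 (where E[X] = 580756915734991920365441/582076609134674072265625 ≈ 0.9977). Hence R_5(9) > 2171, i.e. R_5(9) ≥ 2172.

Largest n = 2171; hence R_5(9) > 2171.


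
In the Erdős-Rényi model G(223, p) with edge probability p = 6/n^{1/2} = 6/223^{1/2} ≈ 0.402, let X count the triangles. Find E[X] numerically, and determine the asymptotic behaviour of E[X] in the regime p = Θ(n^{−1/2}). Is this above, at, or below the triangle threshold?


Number of potential triangles: C(223, 3) = 1823471.
Each occurs with probability p³ ≈ (0.402)³ ≈ 6.48629e-02.
By linearity: E[X] = C(223, 3)·p³ ≈ 1823471 · 6.48629e-02 ≈ 118275.643.
Since α = 1/2 < 1, p = c/n^{1/2} ≫ 1/n is above the triangle threshold p ~ 1/n. Asymptotically E[X] ~ (c³/6)·n^{3(1−α)} = (6³/6)·n^{1.5} → ∞; triangles are abundant w.h.p.

E[X] ≈ 118275.643; in regime p = Θ(1/n^{1/2}) E[X] diverges (above the triangle threshold p ~ 1/n).


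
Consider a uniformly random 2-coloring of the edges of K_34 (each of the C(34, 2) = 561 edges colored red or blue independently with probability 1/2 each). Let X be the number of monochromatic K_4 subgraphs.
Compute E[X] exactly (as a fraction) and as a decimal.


Let X = Σ_S X_S over the C(34, 4) = 46376 subsets S of size 4, where X_S = 1 if the K_4 on S is monochromatic.
For a fixed S, the K_4 on S has C(4, 2) = 6 edges. P[all 6 edges red] = (1/2)^6, and likewise for blue, so P[monochromatic] = 2·(1/2)^6 = 2^{1 − 6} = 1/32.
Summing: E[X] = C(34, 4) · 2^{1 − 6} = 46376 · 1/32 = 5797/4.
Numerically: E[X] ≈ 1449.2500.

E[X] = C(34,4)·2^(1−C(4,2)) = 5797/4 ≈ 1449.2500.


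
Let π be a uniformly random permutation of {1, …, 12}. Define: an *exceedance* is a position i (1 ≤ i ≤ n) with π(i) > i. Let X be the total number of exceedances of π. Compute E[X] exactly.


Write X = Σ_{i=1}^{12} X_i, where X_i = 1_{π(i) > i}.
For each fixed i, π(i) is uniform over {1, …, 12} (marginal of a uniform permutation), so P[π(i) > i] = (n − i)/n. Summing: Σ_{i=1}^{12} (n − i)/n = (0 + 1 + … + 11)/12 = 12(12 − 1)/(2·12) = (12 − 1)/2.
Hence E[X] = Σ_{i=1}^{12} (12 − i)/12 = 11/2 ≈ 5.50000.

E[X] = 11/2 = 5.50000.


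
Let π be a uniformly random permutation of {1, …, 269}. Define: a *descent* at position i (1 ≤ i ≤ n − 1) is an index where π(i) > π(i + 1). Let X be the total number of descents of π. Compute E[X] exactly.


Write X = Σ X_I over i = 1, …, 268, with X_I the indicator of one descent.
There are 268 indicators.
For each fixed i, the pair (π(i), π(i+1)) is a uniformly random ordered pair of distinct values from {1, …, 269}; by symmetry P[π(i) > π(i+1)] = 1/2.
By linearity: E[X] = 268 · (1/2) = (269 − 1) · (1/2) = 134 ≈ 134.000.

E[X] = 134 = 134.000.


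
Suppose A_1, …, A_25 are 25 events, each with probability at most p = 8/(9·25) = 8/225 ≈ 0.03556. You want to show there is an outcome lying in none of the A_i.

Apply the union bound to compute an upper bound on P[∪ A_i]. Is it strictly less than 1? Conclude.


Union bound: P[∪_{i=1}^{25} A_i] ≤ Σ_i P[A_i] ≤ 25·p = 25·(8/225) = 8/9.
Numerically: 8/9 ≈ 0.88889.
Is 8/9 < 1? YES.
Since P[∪ A_i] ≤ 8/9 < 1, the complement has P[∩ A_i^c] ≥ 1 − 8/9 = 1/9 > 0, so some outcome avoids every A_i.

25·p = 8/9 ≈ 0.88889; existence CERTIFIED by the union bound.


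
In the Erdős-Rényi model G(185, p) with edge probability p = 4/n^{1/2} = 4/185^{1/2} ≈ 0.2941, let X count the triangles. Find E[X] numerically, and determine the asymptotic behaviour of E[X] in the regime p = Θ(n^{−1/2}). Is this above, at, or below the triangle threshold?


Number of potential triangles: C(185, 3) = 1038220.
Each occurs with probability p³ ≈ (0.2941)³ ≈ 2.543445e-02.
By linearity: E[X] = C(185, 3)·p³ ≈ 1038220 · 2.543445e-02 ≈ 26406.5565.
Since α = 1/2 < 1, p = c/n^{1/2} ≫ 1/n is above the triangle threshold p ~ 1/n. Asymptotically E[X] ~ (c³/6)·n^{3(1−α)} = (4³/6)·n^{1.5} → ∞; triangles are abundant w.h.p.

E[X] ≈ 26406.5565; in regime p = Θ(1/n^{1/2}) E[X] diverges (above the triangle threshold p ~ 1/n).


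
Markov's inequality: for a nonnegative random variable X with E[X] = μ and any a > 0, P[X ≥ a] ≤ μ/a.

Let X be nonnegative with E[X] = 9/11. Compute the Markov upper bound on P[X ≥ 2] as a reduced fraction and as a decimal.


μ = E[X] = 9/11, a = 2.
Markov: P[X ≥ 2] ≤ μ/a = (9/11)/2 = 9/22.
Numerically: ≈ 0.40909.
(Since a = 2 > μ = 0.81818, the bound 9/22 is < 1 and informative.)

P[X ≥ 2] ≤ 9/22 ≈ 0.40909.


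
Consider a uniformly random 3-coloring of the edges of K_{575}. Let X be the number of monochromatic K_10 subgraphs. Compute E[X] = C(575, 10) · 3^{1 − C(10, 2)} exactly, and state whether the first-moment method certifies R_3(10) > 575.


E[X] = C(575, 10) · 3^{1 − 45} = 1006325345561406175305 · 3^{−44} = 1006325345561406175305/984770902183611232881.
As a reduced fraction: E[X] = 111813927284600686145/109418989131512359209 ≈ 1.022.
Is E[X] < 1? NO.
Since E[X] ≥ 1, the first-moment bound is inconclusive at n = 575; it does NOT by itself certify R_3(10) > 575.

E[X] = 111813927284600686145/109418989131512359209 ≈ 1.022; E[X] ≥ 1; first-moment method inconclusive here.


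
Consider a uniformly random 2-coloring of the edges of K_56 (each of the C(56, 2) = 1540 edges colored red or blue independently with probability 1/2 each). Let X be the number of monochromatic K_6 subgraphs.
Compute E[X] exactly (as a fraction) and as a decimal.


Let X = Σ_S X_S over the C(56, 6) = 32468436 subsets S of size 6, where X_S = 1 if the K_6 on S is monochromatic.
For a fixed S, the K_6 on S has C(6, 2) = 15 edges. P[all 15 edges red] = (1/2)^15, and likewise for blue, so P[monochromatic] = 2·(1/2)^15 = 2^{1 − 15} = 1/16384.
By linearity of expectation: E[X] = C(56, 6) · 2^{1 − 15} = 32468436 · 1/16384 = 8117109/4096.
Numerically: E[X] ≈ 1981.71606.

E[X] = C(56,6)·2^(1−C(6,2)) = 8117109/4096 ≈ 1981.71606.


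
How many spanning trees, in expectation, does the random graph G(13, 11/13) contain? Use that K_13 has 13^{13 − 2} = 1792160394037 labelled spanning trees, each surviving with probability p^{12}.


K_13 has 13^{13 − 2} = 1792160394037 labelled spanning trees.
For each such spanning tree H, let X_H = 1 if all 12 edges of H are present in G. Then P[X_H = 1] = p^{12} = (11/13)^{12} = 3138428376721/23298085122481.
By linearity: E[X] = Σ_H E[X_H] = 1792160394037 · p^{12} = 1792160394037 · 3138428376721/23298085122481 = 3138428376721/13.
Numerically: E[X] ≈ 2.4142e+11.

E[X] = 1792160394037 · (11/13)^{12} = 3138428376721/13 ≈ 2.4142e+11.


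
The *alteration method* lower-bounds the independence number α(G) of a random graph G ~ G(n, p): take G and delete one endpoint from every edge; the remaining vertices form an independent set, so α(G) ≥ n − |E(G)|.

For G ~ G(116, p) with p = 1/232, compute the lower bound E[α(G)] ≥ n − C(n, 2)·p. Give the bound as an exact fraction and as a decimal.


E[|E(G)|] = C(116, 2)·p = 6670 · (1/232) = 115/4.
E[α(G)] ≥ n − E[|E(G)|] = 116 − 115/4 = 349/4.
Numerically: ≈ 87.2500.
(This is only a lower bound; the true E[α(G)] may be larger.)

E[α(G)] ≥ 349/4 ≈ 87.2500.


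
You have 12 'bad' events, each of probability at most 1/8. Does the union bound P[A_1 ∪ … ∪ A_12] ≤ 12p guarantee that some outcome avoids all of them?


Union bound: P[∪_{i=1}^{12} A_i] ≤ Σ_i P[A_i] ≤ 12·p = 12·(1/8) = 3/2.
Numerically: 3/2 ≈ 1.500.
Is 3/2 < 1? NO.
Since the bound 3/2 is ≥ 1, the union bound is uninformative here; it does NOT by itself certify existence.

12·p = 3/2 ≈ 1.500; existence NOT certified by the union bound.


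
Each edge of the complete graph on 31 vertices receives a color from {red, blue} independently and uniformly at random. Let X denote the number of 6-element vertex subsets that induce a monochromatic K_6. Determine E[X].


Let X = Σ_S X_S over the C(31, 6) = 736281 subsets S of size 6, where X_S = 1 if the K_6 on S is monochromatic.
For a fixed S, the K_6 on S has C(6, 2) = 15 edges. P[all 15 edges red] = (1/2)^15, and likewise for blue, so P[monochromatic] = 2·(1/2)^15 = 2^{1 − 15} = 1/16384.
By linearity of expectation: E[X] = C(31, 6) · 2^{1 − 15} = 736281 · 1/16384 = 736281/16384.
Numerically: E[X] ≈ 44.939026.

E[X] = C(31,6)·2^(1−C(6,2)) = 736281/16384 ≈ 44.939026.


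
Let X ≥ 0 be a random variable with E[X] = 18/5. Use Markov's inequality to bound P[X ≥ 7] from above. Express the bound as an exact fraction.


μ = E[X] = 18/5, a = 7.
Markov: P[X ≥ 7] ≤ μ/a = (18/5)/7 = 18/35.
Numerically: ≈ 0.51429.
(Since a = 7 > μ = 3.60000, the bound 18/35 is < 1 and informative.)

P[X ≥ 7] ≤ 18/35 ≈ 0.51429.


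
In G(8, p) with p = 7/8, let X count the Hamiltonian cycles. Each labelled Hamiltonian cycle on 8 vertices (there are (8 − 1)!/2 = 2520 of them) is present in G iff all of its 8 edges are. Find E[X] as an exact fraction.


K_8 has (8 − 1)!/2 = 2520 labelled Hamiltonian cycles.
For each such Hamiltonian cycle H, let X_H = 1 if all 8 edges of H are present in G. Then P[X_H = 1] = p^{8} = (7/8)^{8} = 5764801/16777216.
By linearity: E[X] = Σ_H E[X_H] = 2520 · p^{8} = 2520 · 5764801/16777216 = 1815912315/2097152.
Numerically: E[X] ≈ 865.9.

E[X] = 2520 · (7/8)^{8} = 1815912315/2097152 ≈ 865.9.


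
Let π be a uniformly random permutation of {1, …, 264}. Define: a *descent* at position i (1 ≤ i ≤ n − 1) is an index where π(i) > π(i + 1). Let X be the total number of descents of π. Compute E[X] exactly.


Write X = Σ X_I over i = 1, …, 263, with X_I the indicator of one descent.
There are 263 indicators.
For each fixed i, the pair (π(i), π(i+1)) is a uniformly random ordered pair of distinct values from {1, …, 264}; by symmetry P[π(i) > π(i+1)] = 1/2.
By linearity: E[X] = 263 · (1/2) = (264 − 1) · (1/2) = 263/2 ≈ 131.5000.

E[X] = 263/2 = 131.5000.


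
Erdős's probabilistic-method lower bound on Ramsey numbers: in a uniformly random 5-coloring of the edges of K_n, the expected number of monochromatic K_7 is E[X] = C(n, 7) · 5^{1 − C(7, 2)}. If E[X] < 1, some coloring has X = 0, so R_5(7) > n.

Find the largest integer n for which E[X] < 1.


We need C(n, 7) · 5^{1 − 21} < 1, i.e. C(n, 7) < 5^{21 − 1} = 95367431640625.
Check values of n near the boundary:
  n = 336: C(336, 7) = 90079147136880; 90079147136880 < 95367431640625? YES
  n = 337: C(337, 7) = 91989916924632; 91989916924632 < 95367431640625? YES
  n = 338: C(338, 7) = 93935323022736; 93935323022736 < 95367431640625? YES
  n = 339: C(339, 7) = 95915887062372; 95915887062372 < 95367431640625? NO
The largest n with C(n, 7) < 95367431640625 is n = 338 (where E[X] = 93935323022736/95367431640625 ≈ 0.98498). Hence R_5(7) > 338, i.e. R_5(7) ≥ 339.

Largest n = 338; hence R_5(7) > 338.


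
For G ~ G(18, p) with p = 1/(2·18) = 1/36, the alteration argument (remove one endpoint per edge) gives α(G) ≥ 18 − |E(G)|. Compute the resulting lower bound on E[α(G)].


E[|E(G)|] = C(18, 2)·p = 153 · (1/36) = 17/4.
E[α(G)] ≥ n − E[|E(G)|] = 18 − 17/4 = 55/4.
Numerically: ≈ 13.75000.
(This is only a lower bound; the true E[α(G)] may be larger.)

E[α(G)] ≥ 55/4 ≈ 13.75000.


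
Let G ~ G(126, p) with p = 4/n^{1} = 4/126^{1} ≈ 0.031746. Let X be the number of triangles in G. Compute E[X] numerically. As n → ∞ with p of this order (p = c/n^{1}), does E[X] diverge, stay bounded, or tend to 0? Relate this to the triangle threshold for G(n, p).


Number of potential triangles: C(126, 3) = 325500.
Each occurs with probability p³ ≈ (0.031746)³ ≈ 3.1993985e-05.
By linearity: E[X] = C(126, 3)·p³ ≈ 325500 · 3.1993985e-05 ≈ 10.41404.
Here α = 1, so p = 4/n is exactly at the triangle threshold p ~ 1/n. Asymptotically E[X] → c³/6 = 4³/6 = 32/3 ≈ 10.66667, a bounded constant. In this regime the triangle count is asymptotically Poisson(c³/6).

E[X] ≈ 10.41404; in regime p = Θ(1/n^{1}) E[X] stays bounded (at the triangle threshold p ~ 1/n).


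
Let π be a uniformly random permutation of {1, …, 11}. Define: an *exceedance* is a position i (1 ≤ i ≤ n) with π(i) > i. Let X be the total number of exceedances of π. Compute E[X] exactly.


Write X = Σ_{i=1}^{11} X_i, where X_i = 1_{π(i) > i}.
For each fixed i, π(i) is uniform over {1, …, 11} (marginal of a uniform permutation), so P[π(i) > i] = (n − i)/n. Summing: Σ_{i=1}^{11} (n − i)/n = (0 + 1 + … + 10)/11 = 11(11 − 1)/(2·11) = (11 − 1)/2.
Hence E[X] = Σ_{i=1}^{11} (11 − i)/11 = 5 ≈ 5.0000.

E[X] = 5 = 5.0000.


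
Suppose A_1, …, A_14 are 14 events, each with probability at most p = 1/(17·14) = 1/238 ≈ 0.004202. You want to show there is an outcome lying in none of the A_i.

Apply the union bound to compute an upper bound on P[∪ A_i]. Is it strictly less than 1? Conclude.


Union bound: P[∪_{i=1}^{14} A_i] ≤ Σ_i P[A_i] ≤ 14·p = 14·(1/238) = 1/17.
Numerically: 1/17 ≈ 0.058824.
Is 1/17 < 1? YES.
Since P[∪ A_i] ≤ 1/17 < 1, the complement has P[∩ A_i^c] ≥ 1 − 1/17 = 16/17 > 0, so some outcome avoids every A_i.

14·p = 1/17 ≈ 0.058824; existence CERTIFIED by the union bound.


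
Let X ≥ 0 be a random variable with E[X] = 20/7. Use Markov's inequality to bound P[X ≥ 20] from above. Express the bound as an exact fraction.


μ = E[X] = 20/7, a = 20.
Markov: P[X ≥ 20] ≤ μ/a = (20/7)/20 = 1/7.
Numerically: ≈ 0.142857.
(Since a = 20 > μ = 2.857143, the bound 1/7 is < 1 and informative.)

P[X ≥ 20] ≤ 1/7 ≈ 0.142857.


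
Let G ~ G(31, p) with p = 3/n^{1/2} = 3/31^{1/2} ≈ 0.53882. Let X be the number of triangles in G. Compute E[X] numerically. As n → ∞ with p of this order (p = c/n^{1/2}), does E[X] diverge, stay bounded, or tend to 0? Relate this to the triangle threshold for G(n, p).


Number of potential triangles: C(31, 3) = 4495.
Each occurs with probability p³ ≈ (0.53882)³ ≈ 1.5643042e-01.
By linearity: E[X] = C(31, 3)·p³ ≈ 4495 · 1.5643042e-01 ≈ 703.15476.
Since α = 1/2 < 1, p = c/n^{1/2} ≫ 1/n is above the triangle threshold p ~ 1/n. Asymptotically E[X] ~ (c³/6)·n^{3(1−α)} = (3³/6)·n^{1.5} → ∞; triangles are abundant w.h.p.

E[X] ≈ 703.15476; in regime p = Θ(1/n^{1/2}) E[X] diverges (above the triangle threshold p ~ 1/n).


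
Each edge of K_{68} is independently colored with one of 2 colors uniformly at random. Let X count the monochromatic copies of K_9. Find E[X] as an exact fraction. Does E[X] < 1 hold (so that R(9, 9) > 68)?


E[X] = C(68, 9) · 2^{1 − 36} = 49280065120 · 2^{−35} = 49280065120/34359738368.
As a reduced fraction: E[X] = 1540002035/1073741824 ≈ 1.43424.
Is E[X] < 1? NO.
Since E[X] ≥ 1, the first-moment bound is inconclusive at n = 68; it does NOT by itself certify R(9, 9) > 68.

E[X] = 1540002035/1073741824 ≈ 1.43424; E[X] ≥ 1; first-moment method inconclusive here.


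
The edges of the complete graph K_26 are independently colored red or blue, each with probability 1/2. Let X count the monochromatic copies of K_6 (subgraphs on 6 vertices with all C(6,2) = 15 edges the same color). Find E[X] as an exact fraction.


Let X = Σ_S X_S over the C(26, 6) = 230230 subsets S of size 6, where X_S = 1 if the K_6 on S is monochromatic.
For a fixed S, the K_6 on S has C(6, 2) = 15 edges. P[all 15 edges red] = (1/2)^15, and likewise for blue, so P[monochromatic] = 2·(1/2)^15 = 2^{1 − 15} = 1/16384.
By linearity: E[X] = C(26, 6) · 2^{1 − 15} = 230230 · 1/16384 = 115115/8192.
Numerically: E[X] ≈ 14.05212.

E[X] = C(26,6)·2^(1−C(6,2)) = 115115/8192 ≈ 14.05212.


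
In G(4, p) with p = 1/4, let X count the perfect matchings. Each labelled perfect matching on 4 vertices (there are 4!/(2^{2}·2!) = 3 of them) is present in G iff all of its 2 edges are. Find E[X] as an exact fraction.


K_4 has 4!/(2^{2}·2!) = 3 labelled perfect matchings.
For each such perfect matching H, let X_H = 1 if all 2 edges of H are present in G. Then P[X_H = 1] = p^{2} = (1/4)^{2} = 1/16.
By linearity: E[X] = Σ_H E[X_H] = 3 · p^{2} = 3 · 1/16 = 3/16.
Numerically: E[X] ≈ 0.1875.

E[X] = 3 · (1/4)^{2} = 3/16 ≈ 0.1875.


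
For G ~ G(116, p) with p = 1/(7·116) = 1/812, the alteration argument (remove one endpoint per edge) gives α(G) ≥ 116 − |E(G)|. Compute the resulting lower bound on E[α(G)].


E[|E(G)|] = C(116, 2)·p = 6670 · (1/812) = 115/14.
E[α(G)] ≥ n − E[|E(G)|] = 116 − 115/14 = 1509/14.
Numerically: ≈ 107.78571.
(This is only a lower bound; the true E[α(G)] may be larger.)

E[α(G)] ≥ 1509/14 ≈ 107.78571.


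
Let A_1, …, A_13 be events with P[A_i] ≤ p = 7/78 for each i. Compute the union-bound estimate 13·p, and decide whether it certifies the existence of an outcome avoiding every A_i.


Union bound: P[∪_{i=1}^{13} A_i] ≤ Σ_i P[A_i] ≤ 13·p = 13·(7/78) = 7/6.
Numerically: 7/6 ≈ 1.167.
Is 7/6 < 1? NO.
Since the bound 7/6 is ≥ 1, the union bound is uninformative here; it does NOT by itself certify existence.

13·p = 7/6 ≈ 1.167; existence NOT certified by the union bound.


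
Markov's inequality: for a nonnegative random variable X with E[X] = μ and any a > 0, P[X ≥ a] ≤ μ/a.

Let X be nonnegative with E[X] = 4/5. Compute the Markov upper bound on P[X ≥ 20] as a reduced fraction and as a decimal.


μ = E[X] = 4/5, a = 20.
Markov: P[X ≥ 20] ≤ μ/a = (4/5)/20 = 1/25.
Numerically: ≈ 0.0400.
(Since a = 20 > μ = 0.8000, the bound 1/25 is < 1 and informative.)

P[X ≥ 20] ≤ 1/25 ≈ 0.0400.


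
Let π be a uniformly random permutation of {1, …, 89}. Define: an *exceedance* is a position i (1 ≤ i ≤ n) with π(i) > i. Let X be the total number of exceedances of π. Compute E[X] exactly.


Write X = Σ_{i=1}^{89} X_i, where X_i = 1_{π(i) > i}.
For each fixed i, π(i) is uniform over {1, …, 89} (marginal of a uniform permutation), so P[π(i) > i] = (n − i)/n. Summing: Σ_{i=1}^{89} (n − i)/n = (0 + 1 + … + 88)/89 = 89(89 − 1)/(2·89) = (89 − 1)/2.
Hence E[X] = Σ_{i=1}^{89} (89 − i)/89 = 44 ≈ 44.000000.

E[X] = 44 = 44.000000.


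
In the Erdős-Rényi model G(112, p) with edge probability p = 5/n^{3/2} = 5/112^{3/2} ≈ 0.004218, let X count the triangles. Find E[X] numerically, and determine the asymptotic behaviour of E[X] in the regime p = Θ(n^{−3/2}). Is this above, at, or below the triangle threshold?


Number of potential triangles: C(112, 3) = 227920.
Each occurs with probability p³ ≈ (0.004218)³ ≈ 7.506352e-08.
By linearity: E[X] = C(112, 3)·p³ ≈ 227920 · 7.506352e-08 ≈ 0.0171.
Since α = 3/2 > 1, p = c/n^{3/2} = o(1/n) is below the triangle threshold p ~ 1/n. Asymptotically E[X] ~ (c³/6)·n^{3(1−α)} = (5³/6)·n^{-1.5} → 0, so by Markov's inequality G has no triangles w.h.p.

E[X] ≈ 0.0171; in regime p = Θ(1/n^{3/2}) E[X] tends to 0 (below the triangle threshold p ~ 1/n).


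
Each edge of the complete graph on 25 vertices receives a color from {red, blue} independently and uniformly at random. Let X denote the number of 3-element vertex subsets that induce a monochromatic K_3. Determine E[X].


Let X = Σ_S X_S over the C(25, 3) = 2300 subsets S of size 3, where X_S = 1 if the K_3 on S is monochromatic.
For a fixed S, the K_3 on S has C(3, 2) = 3 edges. P[all 3 edges red] = (1/2)^3, and likewise for blue, so P[monochromatic] = 2·(1/2)^3 = 2^{1 − 3} = 1/4.
Summing: E[X] = C(25, 3) · 2^{1 − 3} = 2300 · 1/4 = 575.
Numerically: E[X] ≈ 575.00000.

E[X] = C(25,3)·2^(1−C(3,2)) = 575 ≈ 575.00000.


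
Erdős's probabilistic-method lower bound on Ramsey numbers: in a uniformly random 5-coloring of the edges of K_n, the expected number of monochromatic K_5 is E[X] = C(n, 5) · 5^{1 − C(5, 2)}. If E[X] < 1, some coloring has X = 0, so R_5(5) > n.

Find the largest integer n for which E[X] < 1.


We need C(n, 5) · 5^{1 − 10} < 1, i.e. C(n, 5) < 5^{10 − 1} = 1953125.
Check values of n near the boundary:
  n = 46: C(46, 5) = 1370754; 1370754 < 1953125? YES
  n = 47: C(47, 5) = 1533939; 1533939 < 1953125? YES
  n = 48: C(48, 5) = 1712304; 1712304 < 1953125? YES
  n = 49: C(49, 5) = 1906884; 1906884 < 1953125? YES
  n = 50: C(50, 5) = 2118760; 2118760 < 1953125? NO
  n = 51: C(51, 5) = 2349060; 2349060 < 1953125? NO
  n = 52: C(52, 5) = 2598960; 2598960 < 1953125? NO
The largest n with C(n, 5) < 1953125 is n = 49 (where E[X] = 1906884/1953125 ≈ 0.9763). Hence R_5(5) > 49, i.e. R_5(5) ≥ 50.

Largest n = 49; hence R_5(5) > 49.


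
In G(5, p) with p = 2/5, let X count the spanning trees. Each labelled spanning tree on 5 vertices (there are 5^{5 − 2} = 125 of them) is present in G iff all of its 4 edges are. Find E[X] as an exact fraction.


K_5 has 5^{5 − 2} = 125 labelled spanning trees.
For each such spanning tree H, let X_H = 1 if all 4 edges of H are present in G. Then P[X_H = 1] = p^{4} = (2/5)^{4} = 16/625.
Summing the indicators: E[X] = Σ_H E[X_H] = 125 · p^{4} = 125 · 16/625 = 16/5.
Numerically: E[X] ≈ 3.2.

E[X] = 125 · (2/5)^{4} = 16/5 ≈ 3.2.


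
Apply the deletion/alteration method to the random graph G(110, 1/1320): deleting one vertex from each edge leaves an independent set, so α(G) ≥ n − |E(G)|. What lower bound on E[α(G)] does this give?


E[|E(G)|] = C(110, 2)·p = 5995 · (1/1320) = 109/24.
E[α(G)] ≥ n − E[|E(G)|] = 110 − 109/24 = 2531/24.
Numerically: ≈ 105.458.
(This is only a lower bound; the true E[α(G)] may be larger.)

E[α(G)] ≥ 2531/24 ≈ 105.458.


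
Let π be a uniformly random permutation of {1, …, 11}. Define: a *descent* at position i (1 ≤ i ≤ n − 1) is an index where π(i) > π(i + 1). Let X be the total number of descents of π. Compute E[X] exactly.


Write X = Σ X_I over i = 1, …, 10, with X_I the indicator of one descent.
There are 10 indicators.
For each fixed i, the pair (π(i), π(i+1)) is a uniformly random ordered pair of distinct values from {1, …, 11}; by symmetry P[π(i) > π(i+1)] = 1/2.
By linearity: E[X] = 10 · (1/2) = (11 − 1) · (1/2) = 5 ≈ 5.00000.

E[X] = 5 = 5.00000.


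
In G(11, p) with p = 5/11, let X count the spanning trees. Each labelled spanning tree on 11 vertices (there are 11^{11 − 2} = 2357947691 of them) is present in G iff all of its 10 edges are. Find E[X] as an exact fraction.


K_11 has 11^{11 − 2} = 2357947691 labelled spanning trees.
For each such spanning tree H, let X_H = 1 if all 10 edges of H are present in G. Then P[X_H = 1] = p^{10} = (5/11)^{10} = 9765625/25937424601.
By linearity: E[X] = Σ_H E[X_H] = 2357947691 · p^{10} = 2357947691 · 9765625/25937424601 = 9765625/11.
Numerically: E[X] ≈ 8.878e+05.

E[X] = 2357947691 · (5/11)^{10} = 9765625/11 ≈ 8.878e+05.


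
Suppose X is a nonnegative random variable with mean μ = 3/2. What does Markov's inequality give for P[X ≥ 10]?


μ = E[X] = 3/2, a = 10.
Markov: P[X ≥ 10] ≤ μ/a = (3/2)/10 = 3/20.
Numerically: ≈ 0.150000.
(Since a = 10 > μ = 1.500000, the bound 3/20 is < 1 and informative.)

P[X ≥ 10] ≤ 3/20 ≈ 0.150000.


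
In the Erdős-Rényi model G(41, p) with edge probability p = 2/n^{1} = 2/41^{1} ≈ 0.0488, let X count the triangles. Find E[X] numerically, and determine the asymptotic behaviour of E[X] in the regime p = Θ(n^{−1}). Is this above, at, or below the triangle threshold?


Number of potential triangles: C(41, 3) = 10660.
Each occurs with probability p³ ≈ (0.0488)³ ≈ 1.16075e-04.
By linearity: E[X] = C(41, 3)·p³ ≈ 10660 · 1.16075e-04 ≈ 1.237.
Here α = 1, so p = 2/n is exactly at the triangle threshold p ~ 1/n. Asymptotically E[X] → c³/6 = 2³/6 = 4/3 ≈ 1.333, a bounded constant. In this regime the triangle count is asymptotically Poisson(c³/6).

E[X] ≈ 1.237; in regime p = Θ(1/n^{1}) E[X] stays bounded (at the triangle threshold p ~ 1/n).
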